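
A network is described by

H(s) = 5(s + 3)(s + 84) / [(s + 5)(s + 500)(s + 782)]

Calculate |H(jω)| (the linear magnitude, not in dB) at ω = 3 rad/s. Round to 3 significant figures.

At s = jω = j3:
zero (s+3): 3 + j3 → |·| = √(3²+3²) = √18 ≈ 4.2426, ∠ = arctan(3/3) ≈ 45.00°
zero (s+84): 84 + j3 → |·| = √(84²+3²) = √7065 ≈ 84.054, ∠ = arctan(3/84) ≈ 2.05°
pole (s+5): 5 + j3 → |·| = √(5²+3²) = √34 ≈ 5.831, ∠ = arctan(3/5) ≈ 30.96°
pole (s+500): 500 + j3 → |·| = √(500²+3²) = √250009 ≈ 500.01, ∠ = arctan(3/500) ≈ 0.34°
pole (s+782): 782 + j3 → |·| = √(782²+3²) = √611533 ≈ 782.01, ∠ = arctan(3/782) ≈ 0.22°
|H| = 5 · 356.61 / 2.28e+06 ≈ 0.00078204

0.000782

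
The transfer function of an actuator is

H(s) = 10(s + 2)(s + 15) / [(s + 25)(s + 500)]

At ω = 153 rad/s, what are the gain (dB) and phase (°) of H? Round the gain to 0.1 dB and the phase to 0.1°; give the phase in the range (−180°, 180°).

9.3 dB, 75.9°

At s = jω = j153:
zero (s+2): 2 + j153 → |·| = √(2²+153²) = √23413 ≈ 153.01, ∠ = arctan(153/2) ≈ 89.25°
zero (s+15): 15 + j153 → |·| = √(15²+153²) = √23634 ≈ 153.73, ∠ = arctan(153/15) ≈ 84.40°
pole (s+25): 25 + j153 → |·| = √(25²+153²) = √24034 ≈ 155.03, ∠ = arctan(153/25) ≈ 80.72°
pole (s+500): 500 + j153 → |·| = √(500²+153²) = √273409 ≈ 522.89, ∠ = arctan(153/500) ≈ 17.01°
|H| = 10 · 23522 / 81064 ≈ 2.9017
Gain = 20 log₁₀(2.9017) ≈ 9.25 dB
∠H = 173.65° − 97.73° = 75.92°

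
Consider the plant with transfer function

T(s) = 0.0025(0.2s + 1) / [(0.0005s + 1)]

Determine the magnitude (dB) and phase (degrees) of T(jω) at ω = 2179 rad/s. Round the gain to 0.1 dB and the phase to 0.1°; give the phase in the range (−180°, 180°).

At ω = 2179 rad/s:
zero (1 + j2179·0.2) = 1 + j435.8 → |·| ≈ 435.8, ∠ ≈ 89.87°
pole (1 + j2179·0.0005) = 1 + j1.0895 → |·| ≈ 1.4789, ∠ ≈ 47.45°
|T| = 0.0025 · 435.8 / (1.4789) ≈ 0.7367
Gain = 20 log₁₀(0.7367) ≈ -2.65 dB
∠T = (89.87°) − (47.45°) = 42.42°

-2.7 dB, 42.4°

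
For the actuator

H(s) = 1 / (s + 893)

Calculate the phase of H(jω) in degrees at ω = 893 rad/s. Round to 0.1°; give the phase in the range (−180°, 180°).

-45.0°

Substitute s = j893:
Numerator: 1 = 1 + j0
Denominator: (j893) + 893 = 893 + j893
|N| = √(1² + 0²) ≈ 1, ∠N ≈ 0.00°
|D| = √(893² + 893²) ≈ 1262.9, ∠D ≈ 45.00°
∠H = 0.00° − 45.00° = -45.00°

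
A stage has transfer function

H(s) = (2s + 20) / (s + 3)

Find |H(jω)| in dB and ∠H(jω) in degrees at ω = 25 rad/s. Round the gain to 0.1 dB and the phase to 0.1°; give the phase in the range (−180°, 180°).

6.6 dB, -15.0°

Substitute s = j25:
Numerator: 2(j25) + 20 = 20 + j50
Denominator: (j25) + 3 = 3 + j25
|N| = √(20² + 50²) ≈ 53.852, ∠N ≈ 68.20°
|D| = √(3² + 25²) ≈ 25.179, ∠D ≈ 83.16°
|H| = 53.852 / 25.179 ≈ 2.1388
Gain = 20 log₁₀(2.1388) ≈ 6.60 dB
∠H = 68.20° − 83.16° = -14.96°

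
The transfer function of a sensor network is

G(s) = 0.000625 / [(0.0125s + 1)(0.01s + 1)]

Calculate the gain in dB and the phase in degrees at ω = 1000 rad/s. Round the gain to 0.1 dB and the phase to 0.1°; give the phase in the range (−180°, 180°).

At ω = 1000 rad/s:
pole (1 + j1000·0.0125) = 1 + j12.5 → |·| ≈ 12.54, ∠ ≈ 85.43°
pole (1 + j1000·0.01) = 1 + j10 → |·| ≈ 10.05, ∠ ≈ 84.29°
|G| = 0.000625 · 1 / (12.54 · 10.05) ≈ 4.9593e-06
Gain = 20 log₁₀(4.9593e-06) ≈ -106.09 dB
∠G = (0°) − (85.43° + 84.29°) = -169.72°

-106.1 dB, -169.7°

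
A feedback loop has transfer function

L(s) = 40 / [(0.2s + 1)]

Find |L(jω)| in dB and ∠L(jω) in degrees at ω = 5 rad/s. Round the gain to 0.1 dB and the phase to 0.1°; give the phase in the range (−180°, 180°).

29.0 dB, -45.0°

At ω = 5 rad/s:
pole (1 + j5·0.2) = 1 + j1 → |·| ≈ 1.4142, ∠ ≈ 45.00°
|L| = 40 · 1 / (1.4142) ≈ 28.285
Gain = 20 log₁₀(28.285) ≈ 29.03 dB
∠L = (0°) − (45.00°) = -45.00°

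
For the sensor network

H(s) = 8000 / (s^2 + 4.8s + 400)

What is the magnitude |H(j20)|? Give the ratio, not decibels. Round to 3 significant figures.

83.3

At s = jω = j20:
quadratic: (j20)² + 4.8·j20 + 400 = 0 + j96 → |·| ≈ 96, ∠ ≈ 90.00°
|H| = 8000 / 96 ≈ 83.333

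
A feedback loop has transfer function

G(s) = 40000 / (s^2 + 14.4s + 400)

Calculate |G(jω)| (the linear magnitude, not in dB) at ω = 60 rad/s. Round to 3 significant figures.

At s = jω = j60:
quadratic: (j60)² + 14.4·j60 + 400 = -3200 + j864 → |·| ≈ 3314.6, ∠ ≈ 164.89°
|G| = 40000 / 3314.6 ≈ 12.068

12.1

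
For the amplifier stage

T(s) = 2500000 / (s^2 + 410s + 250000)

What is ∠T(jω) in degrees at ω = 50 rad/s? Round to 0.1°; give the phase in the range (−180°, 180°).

-4.7°

At s = jω = j50:
quadratic: (j50)² + 410·j50 + 250000 = 247500 + j20500 → |·| ≈ 2.4835e+05, ∠ ≈ 4.73°
∠T = 0.00° − 4.73° = -4.73°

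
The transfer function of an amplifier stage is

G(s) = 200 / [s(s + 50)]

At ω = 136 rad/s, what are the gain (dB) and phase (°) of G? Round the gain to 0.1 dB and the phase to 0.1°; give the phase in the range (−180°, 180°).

-39.9 dB, -159.8°

At s = jω = j136:
pole (s+50): 50 + j136 → |·| = √(50²+136²) = √20996 ≈ 144.9, ∠ = arctan(136/50) ≈ 69.81°
pole at origin: |s| = 136, ∠ = 90.00° (in denominator)
|G| = 200 / 19706 ≈ 0.010149
Gain = 20 log₁₀(0.010149) ≈ -39.87 dB
∠G = 0.00° − 159.81° = -159.81°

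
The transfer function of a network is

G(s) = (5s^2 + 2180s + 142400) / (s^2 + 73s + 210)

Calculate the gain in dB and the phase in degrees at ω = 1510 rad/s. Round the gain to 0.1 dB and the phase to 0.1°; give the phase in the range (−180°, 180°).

Substitute s = j1510:
Numerator: 5(j1510)^2 + 2180(j1510) + 142400 = -11258100 + j3291800
Denominator: (j1510)^2 + 73(j1510) + 210 = -2279890 + j110230
|N| = √(11258100² + 3291800²) ≈ 1.1729e+07, ∠N ≈ 163.70°
|D| = √(2279890² + 110230²) ≈ 2.2826e+06, ∠D ≈ 177.23°
|G| = 1.1729e+07 / 2.2826e+06 ≈ 5.1384
Gain = 20 log₁₀(5.1384) ≈ 14.22 dB
∠G = 163.70° − 177.23° = -13.53°

14.2 dB, -13.5°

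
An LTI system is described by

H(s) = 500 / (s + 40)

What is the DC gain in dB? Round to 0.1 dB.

H(0) = 500 / (40) = 12.5
20 log₁₀(12.5) ≈ 21.94 dB

21.9 dB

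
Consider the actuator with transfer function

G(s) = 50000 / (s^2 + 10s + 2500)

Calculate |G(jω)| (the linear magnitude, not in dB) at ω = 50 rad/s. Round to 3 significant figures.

At s = jω = j50:
quadratic: (j50)² + 10·j50 + 2500 = 0 + j500 → |·| ≈ 500, ∠ ≈ 90.00°
|G| = 50000 / 500 ≈ 100

100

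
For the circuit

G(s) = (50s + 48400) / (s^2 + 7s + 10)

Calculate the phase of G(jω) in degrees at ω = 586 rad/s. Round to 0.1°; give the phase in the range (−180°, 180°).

-148.1°

Substitute s = j586:
Numerator: 50(j586) + 48400 = 48400 + j29300
Denominator: (j586)^2 + 7(j586) + 10 = -343386 + j4102
|N| = √(48400² + 29300²) ≈ 56578, ∠N ≈ 31.19°
|D| = √(343386² + 4102²) ≈ 3.4341e+05, ∠D ≈ 179.32°
∠G = 31.19° − 179.32° = -148.13°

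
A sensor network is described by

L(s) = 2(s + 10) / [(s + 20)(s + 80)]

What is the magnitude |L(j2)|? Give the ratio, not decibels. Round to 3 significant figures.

0.0127

At s = jω = j2:
zero (s+10): 10 + j2 → |·| = √(10²+2²) = √104 ≈ 10.198, ∠ = arctan(2/10) ≈ 11.31°
pole (s+20): 20 + j2 → |·| = √(20²+2²) = √404 ≈ 20.1, ∠ = arctan(2/20) ≈ 5.71°
pole (s+80): 80 + j2 → |·| = √(80²+2²) = √6404 ≈ 80.025, ∠ = arctan(2/80) ≈ 1.43°
|L| = 2 · 10.198 / 1608.5 ≈ 0.01268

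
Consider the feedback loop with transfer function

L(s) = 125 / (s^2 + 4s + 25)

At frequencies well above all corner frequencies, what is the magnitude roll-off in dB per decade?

Each pole contributes −20 dB/decade at high frequency; each zero contributes +20 dB/decade.
Net: 0 zero(s) − 2 pole(s) → -40 dB/decade.

-40 dB/decade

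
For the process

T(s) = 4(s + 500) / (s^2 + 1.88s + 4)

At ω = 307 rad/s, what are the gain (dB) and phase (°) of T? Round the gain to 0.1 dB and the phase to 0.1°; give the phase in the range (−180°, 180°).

At s = jω = j307:
zero (s+500): 500 + j307 → |·| = √(500²+307²) = √344249 ≈ 586.73, ∠ = arctan(307/500) ≈ 31.55°
quadratic: (j307)² + 1.88·j307 + 4 = -94245 + j577.16 → |·| ≈ 94247, ∠ ≈ 179.65°
|T| = 4 · 586.73 / 94247 ≈ 0.024902
Gain = 20 log₁₀(0.024902) ≈ -32.08 dB
∠T = 31.55° − 179.65° = -148.10°

-32.1 dB, -148.1°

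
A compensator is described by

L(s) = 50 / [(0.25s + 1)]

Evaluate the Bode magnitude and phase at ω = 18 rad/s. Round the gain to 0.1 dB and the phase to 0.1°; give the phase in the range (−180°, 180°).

At ω = 18 rad/s:
pole (1 + j18·0.25) = 1 + j4.5 → |·| ≈ 4.6098, ∠ ≈ 77.47°
|L| = 50 · 1 / (4.6098) ≈ 10.846
Gain = 20 log₁₀(10.846) ≈ 20.71 dB
∠L = (0°) − (77.47°) = -77.47°

20.7 dB, -77.5°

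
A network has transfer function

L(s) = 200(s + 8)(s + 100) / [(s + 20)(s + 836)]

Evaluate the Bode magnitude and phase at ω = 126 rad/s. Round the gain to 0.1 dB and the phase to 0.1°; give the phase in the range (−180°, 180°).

31.5 dB, 48.4°

At s = jω = j126:
zero (s+8): 8 + j126 → |·| = √(8²+126²) = √15940 ≈ 126.25, ∠ = arctan(126/8) ≈ 86.37°
zero (s+100): 100 + j126 → |·| = √(100²+126²) = √25876 ≈ 160.86, ∠ = arctan(126/100) ≈ 51.56°
pole (s+20): 20 + j126 → |·| = √(20²+126²) = √16276 ≈ 127.58, ∠ = arctan(126/20) ≈ 80.98°
pole (s+836): 836 + j126 → |·| = √(836²+126²) = √714772 ≈ 845.44, ∠ = arctan(126/836) ≈ 8.57°
|L| = 200 · 20309 / 1.0786e+05 ≈ 37.658
Gain = 20 log₁₀(37.658) ≈ 31.52 dB
∠L = 137.93° − 89.55° = 48.38°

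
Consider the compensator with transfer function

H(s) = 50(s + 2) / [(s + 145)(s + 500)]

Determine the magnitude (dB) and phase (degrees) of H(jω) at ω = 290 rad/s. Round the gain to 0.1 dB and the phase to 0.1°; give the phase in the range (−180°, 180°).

At s = jω = j290:
zero (s+2): 2 + j290 → |·| = √(2²+290²) = √84104 ≈ 290.01, ∠ = arctan(290/2) ≈ 89.60°
pole (s+145): 145 + j290 → |·| = √(145²+290²) = √105125 ≈ 324.23, ∠ = arctan(290/145) ≈ 63.43°
pole (s+500): 500 + j290 → |·| = √(500²+290²) = √334100 ≈ 578.01, ∠ = arctan(290/500) ≈ 30.11°
|H| = 50 · 290.01 / 1.8741e+05 ≈ 0.077373
Gain = 20 log₁₀(0.077373) ≈ -22.23 dB
∠H = 89.60° − 93.54° = -3.94°

-22.2 dB, -3.9°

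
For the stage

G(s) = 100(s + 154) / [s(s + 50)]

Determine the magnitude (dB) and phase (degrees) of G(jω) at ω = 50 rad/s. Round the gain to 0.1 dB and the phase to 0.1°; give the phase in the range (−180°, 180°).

13.2 dB, -117.0°

At s = jω = j50:
zero (s+154): 154 + j50 → |·| = √(154²+50²) = √26216 ≈ 161.91, ∠ = arctan(50/154) ≈ 17.99°
pole (s+50): 50 + j50 → |·| = √(50²+50²) = √5000 ≈ 70.711, ∠ = arctan(50/50) ≈ 45.00°
pole at origin: |s| = 50, ∠ = 90.00° (in denominator)
|G| = 100 · 161.91 / 3535.5 ≈ 4.5796
Gain = 20 log₁₀(4.5796) ≈ 13.22 dB
∠G = 17.99° − 135.00° = -117.01°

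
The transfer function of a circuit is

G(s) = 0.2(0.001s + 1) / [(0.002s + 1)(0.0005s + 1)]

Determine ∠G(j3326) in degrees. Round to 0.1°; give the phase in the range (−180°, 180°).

At ω = 3326 rad/s:
zero (1 + j3326·0.001) = 1 + j3.326 → |·| ≈ 3.4731, ∠ ≈ 73.27°
pole (1 + j3326·0.002) = 1 + j6.652 → |·| ≈ 6.7267, ∠ ≈ 81.45°
pole (1 + j3326·0.0005) = 1 + j1.663 → |·| ≈ 1.9405, ∠ ≈ 58.98°
∠G = (73.27°) − (81.45° + 58.98°) = -67.16°

-67.2°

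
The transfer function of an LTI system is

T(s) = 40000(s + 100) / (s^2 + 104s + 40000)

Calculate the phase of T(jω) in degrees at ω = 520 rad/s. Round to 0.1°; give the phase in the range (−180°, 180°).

At s = jω = j520:
zero (s+100): 100 + j520 → |·| = √(100²+520²) = √280400 ≈ 529.53, ∠ = arctan(520/100) ≈ 79.11°
quadratic: (j520)² + 104·j520 + 40000 = -230400 + j54080 → |·| ≈ 2.3666e+05, ∠ ≈ 166.79°
∠T = 79.11° − 166.79° = -87.68°

-87.7°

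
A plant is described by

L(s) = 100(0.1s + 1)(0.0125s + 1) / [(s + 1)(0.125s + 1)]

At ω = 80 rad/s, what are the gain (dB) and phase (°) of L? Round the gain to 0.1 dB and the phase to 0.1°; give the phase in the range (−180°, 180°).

3.0 dB, -45.7°

At ω = 80 rad/s:
zero (1 + j80·0.1) = 1 + j8 → |·| ≈ 8.0623, ∠ ≈ 82.87°
zero (1 + j80·0.0125) = 1 + j1 → |·| ≈ 1.4142, ∠ ≈ 45.00°
pole (1 + j80·1) = 1 + j80 → |·| ≈ 80.006, ∠ ≈ 89.28°
pole (1 + j80·0.125) = 1 + j10 → |·| ≈ 10.05, ∠ ≈ 84.29°
|L| = 100 · 8.0623 · 1.4142 / (80.006 · 10.05) ≈ 1.418
Gain = 20 log₁₀(1.418) ≈ 3.03 dB
∠L = (82.87° + 45.00°) − (89.28° + 84.29°) = -45.70°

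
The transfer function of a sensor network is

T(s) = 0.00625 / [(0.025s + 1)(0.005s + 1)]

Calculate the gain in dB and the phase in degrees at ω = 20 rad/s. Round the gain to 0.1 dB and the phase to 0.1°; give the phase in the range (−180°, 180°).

At ω = 20 rad/s:
pole (1 + j20·0.025) = 1 + j0.5 → |·| ≈ 1.118, ∠ ≈ 26.57°
pole (1 + j20·0.005) = 1 + j0.1 → |·| ≈ 1.005, ∠ ≈ 5.71°
|T| = 0.00625 · 1 / (1.118 · 1.005) ≈ 0.0055625
Gain = 20 log₁₀(0.0055625) ≈ -45.09 dB
∠T = (0°) − (26.57° + 5.71°) = -32.28°

-45.1 dB, -32.3°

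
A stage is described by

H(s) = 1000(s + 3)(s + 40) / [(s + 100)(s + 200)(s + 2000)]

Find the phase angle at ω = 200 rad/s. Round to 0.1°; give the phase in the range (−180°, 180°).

53.7°

At s = jω = j200:
zero (s+3): 3 + j200 → |·| = √(3²+200²) = √40009 ≈ 200.02, ∠ = arctan(200/3) ≈ 89.14°
zero (s+40): 40 + j200 → |·| = √(40²+200²) = √41600 ≈ 203.96, ∠ = arctan(200/40) ≈ 78.69°
pole (s+100): 100 + j200 → |·| = √(100²+200²) = √50000 ≈ 223.61, ∠ = arctan(200/100) ≈ 63.43°
pole (s+200): 200 + j200 → |·| = √(200²+200²) = √80000 ≈ 282.84, ∠ = arctan(200/200) ≈ 45.00°
pole (s+2000): 2000 + j200 → |·| = √(2000²+200²) = √4040000 ≈ 2010, ∠ = arctan(200/2000) ≈ 5.71°
∠H = 167.83° − 114.14° = 53.69°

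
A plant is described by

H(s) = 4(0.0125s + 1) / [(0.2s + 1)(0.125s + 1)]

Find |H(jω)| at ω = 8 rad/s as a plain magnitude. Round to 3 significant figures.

1.51

At ω = 8 rad/s:
zero (1 + j8·0.0125) = 1 + j0.1 → |·| ≈ 1.005, ∠ ≈ 5.71°
pole (1 + j8·0.2) = 1 + j1.6 → |·| ≈ 1.8868, ∠ ≈ 57.99°
pole (1 + j8·0.125) = 1 + j1 → |·| ≈ 1.4142, ∠ ≈ 45.00°
|H| = 4 · 1.005 / (1.8868 · 1.4142) ≈ 1.5066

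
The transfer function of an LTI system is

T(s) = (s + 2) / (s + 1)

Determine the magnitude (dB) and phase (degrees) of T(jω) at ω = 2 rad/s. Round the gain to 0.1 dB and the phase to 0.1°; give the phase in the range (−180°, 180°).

2.0 dB, -18.4°

Substitute s = j2:
Numerator: (j2) + 2 = 2 + j2
Denominator: (j2) + 1 = 1 + j2
|N| = √(2² + 2²) ≈ 2.8284, ∠N ≈ 45.00°
|D| = √(1² + 2²) ≈ 2.2361, ∠D ≈ 63.43°
|T| = 2.8284 / 2.2361 ≈ 1.2649
Gain = 20 log₁₀(1.2649) ≈ 2.04 dB
∠T = 45.00° − 63.43° = -18.43°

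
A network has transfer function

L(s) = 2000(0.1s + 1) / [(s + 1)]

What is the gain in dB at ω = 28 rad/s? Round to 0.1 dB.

At ω = 28 rad/s:
zero (1 + j28·0.1) = 1 + j2.8 → |·| ≈ 2.9732, ∠ ≈ 70.35°
pole (1 + j28·1) = 1 + j28 → |·| ≈ 28.018, ∠ ≈ 87.95°
|L| = 2000 · 2.9732 / (28.018) ≈ 212.23
Gain = 20 log₁₀(212.23) ≈ 46.54 dB

46.5 dB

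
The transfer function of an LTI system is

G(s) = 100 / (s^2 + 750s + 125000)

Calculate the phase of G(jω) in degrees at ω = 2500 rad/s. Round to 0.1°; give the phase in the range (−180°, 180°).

-163.0°

Substitute s = j2500:
Numerator: 100 = 100 + j0
Denominator: (j2500)^2 + 750(j2500) + 125000 = -6125000 + j1875000
|N| = √(100² + 0²) ≈ 100, ∠N ≈ 0.00°
|D| = √(6125000² + 1875000²) ≈ 6.4056e+06, ∠D ≈ 162.98°
∠G = 0.00° − 162.98° = -162.98°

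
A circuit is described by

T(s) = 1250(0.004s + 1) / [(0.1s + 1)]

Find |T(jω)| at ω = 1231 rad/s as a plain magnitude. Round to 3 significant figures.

At ω = 1231 rad/s:
zero (1 + j1231·0.004) = 1 + j4.924 → |·| ≈ 5.0245, ∠ ≈ 78.52°
pole (1 + j1231·0.1) = 1 + j123.1 → |·| ≈ 123.1, ∠ ≈ 89.53°
|T| = 1250 · 5.0245 / (123.1) ≈ 51.021

51.0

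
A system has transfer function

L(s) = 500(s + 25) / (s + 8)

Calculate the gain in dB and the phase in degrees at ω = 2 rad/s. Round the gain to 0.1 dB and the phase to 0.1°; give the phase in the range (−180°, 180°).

At s = jω = j2:
zero (s+25): 25 + j2 → |·| = √(25²+2²) = √629 ≈ 25.08, ∠ = arctan(2/25) ≈ 4.57°
pole (s+8): 8 + j2 → |·| = √(8²+2²) = √68 ≈ 8.2462, ∠ = arctan(2/8) ≈ 14.04°
|L| = 500 · 25.08 / 8.2462 ≈ 1520.7
Gain = 20 log₁₀(1520.7) ≈ 63.64 dB
∠L = 4.57° − 14.04° = -9.47°

63.6 dB, -9.5°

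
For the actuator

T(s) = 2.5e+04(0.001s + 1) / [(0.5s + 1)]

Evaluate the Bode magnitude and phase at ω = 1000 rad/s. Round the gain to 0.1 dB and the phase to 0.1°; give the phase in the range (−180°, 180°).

37.0 dB, -44.9°

At ω = 1000 rad/s:
zero (1 + j1000·0.001) = 1 + j1 → |·| ≈ 1.4142, ∠ ≈ 45.00°
pole (1 + j1000·0.5) = 1 + j500 → |·| ≈ 500, ∠ ≈ 89.89°
|T| = 2.5e+04 · 1.4142 / (500) ≈ 70.71
Gain = 20 log₁₀(70.71) ≈ 36.99 dB
∠T = (45.00°) − (89.89°) = -44.89°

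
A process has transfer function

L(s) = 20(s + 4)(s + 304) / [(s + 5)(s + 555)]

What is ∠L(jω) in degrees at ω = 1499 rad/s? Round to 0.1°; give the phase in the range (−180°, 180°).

At s = jω = j1499:
zero (s+4): 4 + j1499 → |·| = √(4²+1499²) = √2247017 ≈ 1499, ∠ = arctan(1499/4) ≈ 89.85°
zero (s+304): 304 + j1499 → |·| = √(304²+1499²) = √2339417 ≈ 1529.5, ∠ = arctan(1499/304) ≈ 78.54°
pole (s+5): 5 + j1499 → |·| = √(5²+1499²) = √2247026 ≈ 1499, ∠ = arctan(1499/5) ≈ 89.81°
pole (s+555): 555 + j1499 → |·| = √(555²+1499²) = √2555026 ≈ 1598.4, ∠ = arctan(1499/555) ≈ 69.68°
∠L = 168.39° − 159.49° = 8.90°

8.9°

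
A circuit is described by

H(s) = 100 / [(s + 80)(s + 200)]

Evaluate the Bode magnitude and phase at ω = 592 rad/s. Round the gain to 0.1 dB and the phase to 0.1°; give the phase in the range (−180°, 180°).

-71.4 dB, -153.6°

At s = jω = j592:
pole (s+80): 80 + j592 → |·| = √(80²+592²) = √356864 ≈ 597.38, ∠ = arctan(592/80) ≈ 82.30°
pole (s+200): 200 + j592 → |·| = √(200²+592²) = √390464 ≈ 624.87, ∠ = arctan(592/200) ≈ 71.33°
|H| = 100 / 3.7328e+05 ≈ 0.0002679
Gain = 20 log₁₀(0.0002679) ≈ -71.44 dB
∠H = 0.00° − 153.63° = -153.63°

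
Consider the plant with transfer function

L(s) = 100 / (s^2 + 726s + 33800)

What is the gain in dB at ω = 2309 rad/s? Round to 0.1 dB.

-94.9 dB

Substitute s = j2309:
Numerator: 100 = 100 + j0
Denominator: (j2309)^2 + 726(j2309) + 33800 = -5297681 + j1676334
|N| = √(100² + 0²) ≈ 100, ∠N ≈ 0.00°
|D| = √(5297681² + 1676334²) ≈ 5.5566e+06, ∠D ≈ 162.44°
|L| = 100 / 5.5566e+06 ≈ 1.7997e-05
Gain = 20 log₁₀(1.7997e-05) ≈ -94.90 dB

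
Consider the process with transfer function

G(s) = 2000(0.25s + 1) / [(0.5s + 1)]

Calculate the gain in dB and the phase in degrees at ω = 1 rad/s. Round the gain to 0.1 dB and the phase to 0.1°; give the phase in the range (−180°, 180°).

65.3 dB, -12.5°

At ω = 1 rad/s:
zero (1 + j1·0.25) = 1 + j0.25 → |·| ≈ 1.0308, ∠ ≈ 14.04°
pole (1 + j1·0.5) = 1 + j0.5 → |·| ≈ 1.118, ∠ ≈ 26.57°
|G| = 2000 · 1.0308 / (1.118) ≈ 1844
Gain = 20 log₁₀(1844) ≈ 65.32 dB
∠G = (14.04°) − (26.57°) = -12.53°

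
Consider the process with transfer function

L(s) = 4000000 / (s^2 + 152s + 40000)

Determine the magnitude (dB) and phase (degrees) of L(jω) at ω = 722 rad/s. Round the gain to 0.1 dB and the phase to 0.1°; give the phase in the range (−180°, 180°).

At s = jω = j722:
quadratic: (j722)² + 152·j722 + 40000 = -481284 + j109744 → |·| ≈ 4.9364e+05, ∠ ≈ 167.15°
|L| = 4000000 / 4.9364e+05 ≈ 8.1031
Gain = 20 log₁₀(8.1031) ≈ 18.17 dB
∠L = 0.00° − 167.15° = -167.15°

18.2 dB, -167.2°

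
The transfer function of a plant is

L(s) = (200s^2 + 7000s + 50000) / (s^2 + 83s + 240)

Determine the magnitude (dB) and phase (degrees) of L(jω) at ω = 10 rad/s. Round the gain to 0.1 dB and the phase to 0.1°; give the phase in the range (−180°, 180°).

39.1 dB, -13.6°

Substitute s = j10:
Numerator: 200(j10)^2 + 7000(j10) + 50000 = 30000 + j70000
Denominator: (j10)^2 + 83(j10) + 240 = 140 + j830
|N| = √(30000² + 70000²) ≈ 76158, ∠N ≈ 66.80°
|D| = √(140² + 830²) ≈ 841.72, ∠D ≈ 80.43°
|L| = 76158 / 841.72 ≈ 90.479
Gain = 20 log₁₀(90.479) ≈ 39.13 dB
∠L = 66.80° − 80.43° = -13.63°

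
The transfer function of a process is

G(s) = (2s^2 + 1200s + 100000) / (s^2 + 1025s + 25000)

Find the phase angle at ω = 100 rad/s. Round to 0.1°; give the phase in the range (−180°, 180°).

Substitute s = j100:
Numerator: 2(j100)^2 + 1200(j100) + 100000 = 80000 + j120000
Denominator: (j100)^2 + 1025(j100) + 25000 = 15000 + j102500
|N| = √(80000² + 120000²) ≈ 1.4422e+05, ∠N ≈ 56.31°
|D| = √(15000² + 102500²) ≈ 1.0359e+05, ∠D ≈ 81.67°
∠G = 56.31° − 81.67° = -25.36°

-25.4°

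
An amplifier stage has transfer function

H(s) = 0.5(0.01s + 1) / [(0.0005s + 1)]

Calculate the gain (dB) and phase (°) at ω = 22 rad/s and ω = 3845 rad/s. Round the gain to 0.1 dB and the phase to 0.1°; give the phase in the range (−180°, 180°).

At ω = 22 rad/s:
zero (1 + j22·0.01) = 1 + j0.22 → |·| ≈ 1.0239, ∠ ≈ 12.41°
pole (1 + j22·0.0005) = 1 + j0.011 → |·| ≈ 1.0001, ∠ ≈ 0.63°
|H| = 0.5 · 1.0239 / (1.0001) ≈ 0.5119
Gain = 20 log₁₀(0.5119) ≈ -5.82 dB
∠H = (12.41°) − (0.63°) = 11.78°

At ω = 3845 rad/s:
zero (1 + j3845·0.01) = 1 + j38.45 → |·| ≈ 38.463, ∠ ≈ 88.51°
pole (1 + j3845·0.0005) = 1 + j1.9225 → |·| ≈ 2.167, ∠ ≈ 62.52°
|H| = 0.5 · 38.463 / (2.167) ≈ 8.8747
Gain = 20 log₁₀(8.8747) ≈ 18.96 dB
∠H = (88.51°) − (62.52°) = 25.99°

ω = 22: -5.8 dB, 11.8°; ω = 3845: 19.0 dB, 26.0°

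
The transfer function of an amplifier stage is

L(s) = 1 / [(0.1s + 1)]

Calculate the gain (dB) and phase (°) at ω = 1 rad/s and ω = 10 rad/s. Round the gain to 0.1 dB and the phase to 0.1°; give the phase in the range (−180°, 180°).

ω = 1: -0.0 dB, -5.7°; ω = 10: -3.0 dB, -45.0°

At ω = 1 rad/s:
pole (1 + j1·0.1) = 1 + j0.1 → |·| ≈ 1.005, ∠ ≈ 5.71°
|L| = 1 · 1 / (1.005) ≈ 0.99502
Gain = 20 log₁₀(0.99502) ≈ -0.04 dB
∠L = (0°) − (5.71°) = -5.71°

At ω = 10 rad/s:
pole (1 + j10·0.1) = 1 + j1 → |·| ≈ 1.4142, ∠ ≈ 45.00°
|L| = 1 · 1 / (1.4142) ≈ 0.70711
Gain = 20 log₁₀(0.70711) ≈ -3.01 dB
∠L = (0°) − (45.00°) = -45.00°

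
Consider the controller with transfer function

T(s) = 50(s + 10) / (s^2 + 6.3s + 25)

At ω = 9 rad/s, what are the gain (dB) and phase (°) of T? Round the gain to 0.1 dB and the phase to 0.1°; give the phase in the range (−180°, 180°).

At s = jω = j9:
zero (s+10): 10 + j9 → |·| = √(10²+9²) = √181 ≈ 13.454, ∠ = arctan(9/10) ≈ 41.99°
quadratic: (j9)² + 6.3·j9 + 25 = -56 + j56.7 → |·| ≈ 79.692, ∠ ≈ 134.64°
|T| = 50 · 13.454 / 79.692 ≈ 8.4412
Gain = 20 log₁₀(8.4412) ≈ 18.53 dB
∠T = 41.99° − 134.64° = -92.65°

18.5 dB, -92.7°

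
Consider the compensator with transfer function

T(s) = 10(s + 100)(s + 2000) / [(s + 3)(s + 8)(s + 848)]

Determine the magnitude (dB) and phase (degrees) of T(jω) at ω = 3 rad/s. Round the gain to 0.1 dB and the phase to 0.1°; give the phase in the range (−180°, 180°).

36.3 dB, -64.0°

At s = jω = j3:
zero (s+100): 100 + j3 → |·| = √(100²+3²) = √10009 ≈ 100.04, ∠ = arctan(3/100) ≈ 1.72°
zero (s+2000): 2000 + j3 → |·| = √(2000²+3²) = √4000009 ≈ 2000, ∠ = arctan(3/2000) ≈ 0.09°
pole (s+3): 3 + j3 → |·| = √(3²+3²) = √18 ≈ 4.2426, ∠ = arctan(3/3) ≈ 45.00°
pole (s+8): 8 + j3 → |·| = √(8²+3²) = √73 ≈ 8.544, ∠ = arctan(3/8) ≈ 20.56°
pole (s+848): 848 + j3 → |·| = √(848²+3²) = √719113 ≈ 848.01, ∠ = arctan(3/848) ≈ 0.20°
|T| = 10 · 2.0008e+05 / 30739 ≈ 65.09
Gain = 20 log₁₀(65.09) ≈ 36.27 dB
∠T = 1.81° − 65.76° = -63.95°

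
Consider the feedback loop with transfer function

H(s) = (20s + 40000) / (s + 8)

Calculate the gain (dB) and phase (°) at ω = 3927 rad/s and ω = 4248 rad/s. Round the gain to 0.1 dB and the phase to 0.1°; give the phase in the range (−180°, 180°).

Substitute s = j3927:
Numerator: 20(j3927) + 40000 = 40000 + j78540
Denominator: (j3927) + 8 = 8 + j3927
|N| = √(40000² + 78540²) ≈ 88139, ∠N ≈ 63.01°
|D| = √(8² + 3927²) ≈ 3927, ∠D ≈ 89.88°
|H| = 88139 / 3927 ≈ 22.444
Gain = 20 log₁₀(22.444) ≈ 27.02 dB
∠H = 63.01° − 89.88° = -26.87°

Substitute s = j4248:
Numerator: 20(j4248) + 40000 = 40000 + j84960
Denominator: (j4248) + 8 = 8 + j4248
|N| = √(40000² + 84960²) ≈ 93905, ∠N ≈ 64.79°
|D| = √(8² + 4248²) ≈ 4248, ∠D ≈ 89.89°
|H| = 93905 / 4248 ≈ 22.106
Gain = 20 log₁₀(22.106) ≈ 26.89 dB
∠H = 64.79° − 89.89° = -25.10°

ω = 3927: 27.0 dB, -26.9°; ω = 4248: 26.9 dB, -25.1°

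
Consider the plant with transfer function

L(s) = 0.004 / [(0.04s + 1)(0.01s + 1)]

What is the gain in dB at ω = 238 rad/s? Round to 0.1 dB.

At ω = 238 rad/s:
pole (1 + j238·0.04) = 1 + j9.52 → |·| ≈ 9.5724, ∠ ≈ 84.00°
pole (1 + j238·0.01) = 1 + j2.38 → |·| ≈ 2.5815, ∠ ≈ 67.21°
|L| = 0.004 · 1 / (9.5724 · 2.5815) ≈ 0.00016187
Gain = 20 log₁₀(0.00016187) ≈ -75.82 dB

-75.8 dB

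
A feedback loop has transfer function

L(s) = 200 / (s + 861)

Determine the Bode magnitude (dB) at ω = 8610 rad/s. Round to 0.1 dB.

Substitute s = j8610:
Numerator: 200 = 200 + j0
Denominator: (j8610) + 861 = 861 + j8610
|N| = √(200² + 0²) ≈ 200, ∠N ≈ 0.00°
|D| = √(861² + 8610²) ≈ 8652.9, ∠D ≈ 84.29°
|L| = 200 / 8652.9 ≈ 0.023114
Gain = 20 log₁₀(0.023114) ≈ -32.72 dB

-32.7 dB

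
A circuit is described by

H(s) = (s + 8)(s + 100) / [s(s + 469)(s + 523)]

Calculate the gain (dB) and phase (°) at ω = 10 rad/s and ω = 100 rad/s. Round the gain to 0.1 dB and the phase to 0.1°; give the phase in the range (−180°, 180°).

ω = 10: -65.6 dB, -35.3°; ω = 100: -65.1 dB, 17.6°

At s = jω = j10:
zero (s+8): 8 + j10 → |·| = √(8²+10²) = √164 ≈ 12.806, ∠ = arctan(10/8) ≈ 51.34°
zero (s+100): 100 + j10 → |·| = √(100²+10²) = √10100 ≈ 100.5, ∠ = arctan(10/100) ≈ 5.71°
pole (s+469): 469 + j10 → |·| = √(469²+10²) = √220061 ≈ 469.11, ∠ = arctan(10/469) ≈ 1.22°
pole (s+523): 523 + j10 → |·| = √(523²+10²) = √273629 ≈ 523.1, ∠ = arctan(10/523) ≈ 1.10°
pole at origin: |s| = 10, ∠ = 90.00° (in denominator)
|H| = 1 · 1287 / 2.4539e+06 ≈ 0.00052447
Gain = 20 log₁₀(0.00052447) ≈ -65.61 dB
∠H = 57.05° − 92.32° = -35.27°

At s = jω = j100:
zero (s+8): 8 + j100 → |·| = √(8²+100²) = √10064 ≈ 100.32, ∠ = arctan(100/8) ≈ 85.43°
zero (s+100): 100 + j100 → |·| = √(100²+100²) = √20000 ≈ 141.42, ∠ = arctan(100/100) ≈ 45.00°
pole (s+469): 469 + j100 → |·| = √(469²+100²) = √229961 ≈ 479.54, ∠ = arctan(100/469) ≈ 12.04°
pole (s+523): 523 + j100 → |·| = √(523²+100²) = √283529 ≈ 532.47, ∠ = arctan(100/523) ≈ 10.82°
pole at origin: |s| = 100, ∠ = 90.00° (in denominator)
|H| = 1 · 14187 / 2.5534e+07 ≈ 0.00055561
Gain = 20 log₁₀(0.00055561) ≈ -65.10 dB
∠H = 130.43° − 112.86° = 17.57°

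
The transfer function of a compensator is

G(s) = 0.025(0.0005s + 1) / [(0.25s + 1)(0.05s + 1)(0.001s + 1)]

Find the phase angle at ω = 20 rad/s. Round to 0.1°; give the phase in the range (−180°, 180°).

At ω = 20 rad/s:
zero (1 + j20·0.0005) = 1 + j0.01 → |·| ≈ 1, ∠ ≈ 0.57°
pole (1 + j20·0.25) = 1 + j5 → |·| ≈ 5.099, ∠ ≈ 78.69°
pole (1 + j20·0.05) = 1 + j1 → |·| ≈ 1.4142, ∠ ≈ 45.00°
pole (1 + j20·0.001) = 1 + j0.02 → |·| ≈ 1.0002, ∠ ≈ 1.15°
∠G = (0.57°) − (78.69° + 45.00° + 1.15°) = -124.27°

-124.3°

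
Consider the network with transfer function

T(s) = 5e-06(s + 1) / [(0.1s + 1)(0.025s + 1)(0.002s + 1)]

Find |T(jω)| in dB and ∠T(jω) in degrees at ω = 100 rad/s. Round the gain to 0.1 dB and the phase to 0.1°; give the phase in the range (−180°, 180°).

At ω = 100 rad/s:
zero (1 + j100·1) = 1 + j100 → |·| ≈ 100, ∠ ≈ 89.43°
pole (1 + j100·0.1) = 1 + j10 → |·| ≈ 10.05, ∠ ≈ 84.29°
pole (1 + j100·0.025) = 1 + j2.5 → |·| ≈ 2.6926, ∠ ≈ 68.20°
pole (1 + j100·0.002) = 1 + j0.2 → |·| ≈ 1.0198, ∠ ≈ 11.31°
|T| = 5e-06 · 100 / (10.05 · 2.6926 · 1.0198) ≈ 1.8118e-05
Gain = 20 log₁₀(1.8118e-05) ≈ -94.84 dB
∠T = (89.43°) − (84.29° + 68.20° + 11.31°) = -74.37°

-94.8 dB, -74.4°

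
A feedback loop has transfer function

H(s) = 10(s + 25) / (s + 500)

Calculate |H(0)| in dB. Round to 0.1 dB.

H(0) = 10·25 / (500) = 0.5
20 log₁₀(0.5) ≈ -6.02 dB

-6.0 dB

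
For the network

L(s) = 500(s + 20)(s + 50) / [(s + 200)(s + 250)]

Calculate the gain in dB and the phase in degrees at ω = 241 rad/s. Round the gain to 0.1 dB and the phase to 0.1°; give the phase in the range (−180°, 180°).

48.7 dB, 69.3°

At s = jω = j241:
zero (s+20): 20 + j241 → |·| = √(20²+241²) = √58481 ≈ 241.83, ∠ = arctan(241/20) ≈ 85.26°
zero (s+50): 50 + j241 → |·| = √(50²+241²) = √60581 ≈ 246.13, ∠ = arctan(241/50) ≈ 78.28°
pole (s+200): 200 + j241 → |·| = √(200²+241²) = √98081 ≈ 313.18, ∠ = arctan(241/200) ≈ 50.31°
pole (s+250): 250 + j241 → |·| = √(250²+241²) = √120581 ≈ 347.25, ∠ = arctan(241/250) ≈ 43.95°
|L| = 500 · 59522 / 1.0875e+05 ≈ 273.66
Gain = 20 log₁₀(273.66) ≈ 48.74 dB
∠L = 163.54° − 94.26° = 69.28°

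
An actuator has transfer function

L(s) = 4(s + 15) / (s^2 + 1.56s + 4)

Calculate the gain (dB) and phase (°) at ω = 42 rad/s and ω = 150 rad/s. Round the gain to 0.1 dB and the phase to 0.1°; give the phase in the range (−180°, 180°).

ω = 42: -19.9 dB, -107.5°; ω = 150: -31.4 dB, -95.1°

At s = jω = j42:
zero (s+15): 15 + j42 → |·| = √(15²+42²) = √1989 ≈ 44.598, ∠ = arctan(42/15) ≈ 70.35°
quadratic: (j42)² + 1.56·j42 + 4 = -1760 + j65.52 → |·| ≈ 1761.2, ∠ ≈ 177.87°
|L| = 4 · 44.598 / 1761.2 ≈ 0.10129
Gain = 20 log₁₀(0.10129) ≈ -19.89 dB
∠L = 70.35° − 177.87° = -107.52°

At s = jω = j150:
zero (s+15): 15 + j150 → |·| = √(15²+150²) = √22725 ≈ 150.75, ∠ = arctan(150/15) ≈ 84.29°
quadratic: (j150)² + 1.56·j150 + 4 = -22496 + j234 → |·| ≈ 22497, ∠ ≈ 179.40°
|L| = 4 · 150.75 / 22497 ≈ 0.026804
Gain = 20 log₁₀(0.026804) ≈ -31.44 dB
∠L = 84.29° − 179.40° = -95.11°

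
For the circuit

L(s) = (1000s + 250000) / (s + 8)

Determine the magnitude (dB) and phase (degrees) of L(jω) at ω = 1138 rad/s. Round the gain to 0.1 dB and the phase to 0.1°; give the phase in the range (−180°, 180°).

60.2 dB, -12.0°

Substitute s = j1138:
Numerator: 1000(j1138) + 250000 = 250000 + j1138000
Denominator: (j1138) + 8 = 8 + j1138
|N| = √(250000² + 1138000²) ≈ 1.1651e+06, ∠N ≈ 77.61°
|D| = √(8² + 1138²) ≈ 1138, ∠D ≈ 89.60°
|L| = 1.1651e+06 / 1138 ≈ 1023.8
Gain = 20 log₁₀(1023.8) ≈ 60.20 dB
∠L = 77.61° − 89.60° = -11.99°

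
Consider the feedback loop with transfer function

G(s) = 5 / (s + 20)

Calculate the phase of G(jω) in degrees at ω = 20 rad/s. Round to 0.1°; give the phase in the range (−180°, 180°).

Substitute s = j20:
Numerator: 5 = 5 + j0
Denominator: (j20) + 20 = 20 + j20
|N| = √(5² + 0²) ≈ 5, ∠N ≈ 0.00°
|D| = √(20² + 20²) ≈ 28.284, ∠D ≈ 45.00°
∠G = 0.00° − 45.00° = -45.00°

-45.0°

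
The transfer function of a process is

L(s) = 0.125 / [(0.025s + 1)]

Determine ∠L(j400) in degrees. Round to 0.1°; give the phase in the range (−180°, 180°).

At ω = 400 rad/s:
pole (1 + j400·0.025) = 1 + j10 → |·| ≈ 10.05, ∠ ≈ 84.29°
∠L = (0°) − (84.29°) = -84.29°

-84.3°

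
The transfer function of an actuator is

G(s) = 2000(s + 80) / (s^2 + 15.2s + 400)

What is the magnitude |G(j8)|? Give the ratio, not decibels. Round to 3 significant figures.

At s = jω = j8:
zero (s+80): 80 + j8 → |·| = √(80²+8²) = √6464 ≈ 80.399, ∠ = arctan(8/80) ≈ 5.71°
quadratic: (j8)² + 15.2·j8 + 400 = 336 + j121.6 → |·| ≈ 357.33, ∠ ≈ 19.90°
|G| = 2000 · 80.399 / 357.33 ≈ 450

450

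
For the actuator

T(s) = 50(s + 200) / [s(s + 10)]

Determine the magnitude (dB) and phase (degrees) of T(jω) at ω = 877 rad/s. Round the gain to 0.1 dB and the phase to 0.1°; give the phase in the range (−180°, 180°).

At s = jω = j877:
zero (s+200): 200 + j877 → |·| = √(200²+877²) = √809129 ≈ 899.52, ∠ = arctan(877/200) ≈ 77.15°
pole (s+10): 10 + j877 → |·| = √(10²+877²) = √769229 ≈ 877.06, ∠ = arctan(877/10) ≈ 89.35°
pole at origin: |s| = 877, ∠ = 90.00° (in denominator)
|T| = 50 · 899.52 / 7.6918e+05 ≈ 0.058473
Gain = 20 log₁₀(0.058473) ≈ -24.66 dB
∠T = 77.15° − 179.35° = -102.20°

-24.7 dB, -102.2°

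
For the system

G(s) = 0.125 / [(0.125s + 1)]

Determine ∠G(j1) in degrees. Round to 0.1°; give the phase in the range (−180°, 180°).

-7.1°

At ω = 1 rad/s:
pole (1 + j1·0.125) = 1 + j0.125 → |·| ≈ 1.0078, ∠ ≈ 7.13°
∠G = (0°) − (7.13°) = -7.13°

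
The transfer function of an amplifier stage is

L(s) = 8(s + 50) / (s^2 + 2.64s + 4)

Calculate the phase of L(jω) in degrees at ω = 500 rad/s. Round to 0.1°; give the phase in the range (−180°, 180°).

-95.4°

At s = jω = j500:
zero (s+50): 50 + j500 → |·| = √(50²+500²) = √252500 ≈ 502.49, ∠ = arctan(500/50) ≈ 84.29°
quadratic: (j500)² + 2.64·j500 + 4 = -249996 + j1320 → |·| ≈ 2.5e+05, ∠ ≈ 179.70°
∠L = 84.29° − 179.70° = -95.41°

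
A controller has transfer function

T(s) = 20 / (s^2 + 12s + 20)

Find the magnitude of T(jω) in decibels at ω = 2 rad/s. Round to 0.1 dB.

Substitute s = j2:
Numerator: 20 = 20 + j0
Denominator: (j2)^2 + 12(j2) + 20 = 16 + j24
|N| = √(20² + 0²) ≈ 20, ∠N ≈ 0.00°
|D| = √(16² + 24²) ≈ 28.844, ∠D ≈ 56.31°
|T| = 20 / 28.844 ≈ 0.69339
Gain = 20 log₁₀(0.69339) ≈ -3.18 dB

-3.2 dB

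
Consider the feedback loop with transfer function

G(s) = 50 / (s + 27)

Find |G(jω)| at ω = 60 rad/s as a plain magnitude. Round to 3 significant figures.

Substitute s = j60:
Numerator: 50 = 50 + j0
Denominator: (j60) + 27 = 27 + j60
|N| = √(50² + 0²) ≈ 50, ∠N ≈ 0.00°
|D| = √(27² + 60²) ≈ 65.795, ∠D ≈ 65.77°
|G| = 50 / 65.795 ≈ 0.75994

0.760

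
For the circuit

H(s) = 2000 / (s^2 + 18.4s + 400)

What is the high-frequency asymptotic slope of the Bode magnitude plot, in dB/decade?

-40 dB/decade

Each pole contributes −20 dB/decade at high frequency; each zero contributes +20 dB/decade.
Net: 0 zero(s) − 2 pole(s) → -40 dB/decade.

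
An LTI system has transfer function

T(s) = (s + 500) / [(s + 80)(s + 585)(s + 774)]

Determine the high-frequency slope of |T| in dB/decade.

Each pole contributes −20 dB/decade at high frequency; each zero contributes +20 dB/decade.
Net: 1 zero(s) − 3 pole(s) → -40 dB/decade.

-40 dB/decade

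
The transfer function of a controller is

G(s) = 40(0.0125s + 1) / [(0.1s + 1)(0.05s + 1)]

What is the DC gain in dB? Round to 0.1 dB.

32.0 dB

G(0) = 40 · 1 / 1 = 40
20 log₁₀(40) ≈ 32.04 dB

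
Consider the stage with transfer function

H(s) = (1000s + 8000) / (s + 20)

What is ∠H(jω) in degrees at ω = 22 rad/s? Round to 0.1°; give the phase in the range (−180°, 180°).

Substitute s = j22:
Numerator: 1000(j22) + 8000 = 8000 + j22000
Denominator: (j22) + 20 = 20 + j22
|N| = √(8000² + 22000²) ≈ 23409, ∠N ≈ 70.02°
|D| = √(20² + 22²) ≈ 29.732, ∠D ≈ 47.73°
∠H = 70.02° − 47.73° = 22.29°

22.3°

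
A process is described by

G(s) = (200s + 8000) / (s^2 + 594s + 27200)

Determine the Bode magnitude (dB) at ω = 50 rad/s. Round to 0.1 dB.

-9.6 dB

Substitute s = j50:
Numerator: 200(j50) + 8000 = 8000 + j10000
Denominator: (j50)^2 + 594(j50) + 27200 = 24700 + j29700
|N| = √(8000² + 10000²) ≈ 12806, ∠N ≈ 51.34°
|D| = √(24700² + 29700²) ≈ 38629, ∠D ≈ 50.25°
|G| = 12806 / 38629 ≈ 0.33151
Gain = 20 log₁₀(0.33151) ≈ -9.59 dB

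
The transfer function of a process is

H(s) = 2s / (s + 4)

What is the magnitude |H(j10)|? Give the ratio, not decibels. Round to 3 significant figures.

At s = jω = j10:
zero at origin: s = j10 → |·| = 10, ∠ = 90.00°
pole (s+4): 4 + j10 → |·| = √(4²+10²) = √116 ≈ 10.77, ∠ = arctan(10/4) ≈ 68.20°
|H| = 2 · 10 / 10.77 ≈ 1.857

1.86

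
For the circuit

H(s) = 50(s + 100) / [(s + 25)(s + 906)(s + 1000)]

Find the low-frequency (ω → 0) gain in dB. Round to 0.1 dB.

H(0) = 50·100 / (25·906·1000) ≈ 0.00022075
20 log₁₀(0.00022075) ≈ -73.12 dB

-73.1 dB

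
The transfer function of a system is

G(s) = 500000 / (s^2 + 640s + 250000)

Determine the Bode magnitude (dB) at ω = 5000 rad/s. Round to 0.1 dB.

At s = jω = j5000:
quadratic: (j5000)² + 640·j5000 + 250000 = -24750000 + j3200000 → |·| ≈ 2.4956e+07, ∠ ≈ 172.63°
|G| = 500000 / 2.4956e+07 ≈ 0.020035
Gain = 20 log₁₀(0.020035) ≈ -33.96 dB

-34.0 dB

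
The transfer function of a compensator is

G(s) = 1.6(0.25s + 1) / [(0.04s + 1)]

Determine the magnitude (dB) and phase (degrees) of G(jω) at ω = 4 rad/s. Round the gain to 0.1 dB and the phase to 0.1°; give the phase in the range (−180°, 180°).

7.0 dB, 35.9°

At ω = 4 rad/s:
zero (1 + j4·0.25) = 1 + j1 → |·| ≈ 1.4142, ∠ ≈ 45.00°
pole (1 + j4·0.04) = 1 + j0.16 → |·| ≈ 1.0127, ∠ ≈ 9.09°
|G| = 1.6 · 1.4142 / (1.0127) ≈ 2.2343
Gain = 20 log₁₀(2.2343) ≈ 6.98 dB
∠G = (45.00°) − (9.09°) = 35.91°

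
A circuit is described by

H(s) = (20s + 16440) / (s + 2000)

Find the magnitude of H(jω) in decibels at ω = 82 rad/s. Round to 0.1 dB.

Substitute s = j82:
Numerator: 20(j82) + 16440 = 16440 + j1640
Denominator: (j82) + 2000 = 2000 + j82
|N| = √(16440² + 1640²) ≈ 16522, ∠N ≈ 5.70°
|D| = √(2000² + 82²) ≈ 2001.7, ∠D ≈ 2.35°
|H| = 16522 / 2001.7 ≈ 8.254
Gain = 20 log₁₀(8.254) ≈ 18.33 dB

18.3 dB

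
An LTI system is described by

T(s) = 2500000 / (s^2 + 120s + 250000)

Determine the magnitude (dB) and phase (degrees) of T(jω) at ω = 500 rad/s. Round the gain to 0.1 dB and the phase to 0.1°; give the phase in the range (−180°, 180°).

At s = jω = j500:
quadratic: (j500)² + 120·j500 + 250000 = 0 + j60000 → |·| ≈ 60000, ∠ ≈ 90.00°
|T| = 2500000 / 60000 ≈ 41.667
Gain = 20 log₁₀(41.667) ≈ 32.40 dB
∠T = 0.00° − 90.00° = -90.00°

32.4 dB, -90.0°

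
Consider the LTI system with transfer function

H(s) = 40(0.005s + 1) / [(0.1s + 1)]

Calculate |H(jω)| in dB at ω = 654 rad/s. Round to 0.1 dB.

At ω = 654 rad/s:
zero (1 + j654·0.005) = 1 + j3.27 → |·| ≈ 3.4195, ∠ ≈ 73.00°
pole (1 + j654·0.1) = 1 + j65.4 → |·| ≈ 65.408, ∠ ≈ 89.12°
|H| = 40 · 3.4195 / (65.408) ≈ 2.0912
Gain = 20 log₁₀(2.0912) ≈ 6.41 dB

6.4 dB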